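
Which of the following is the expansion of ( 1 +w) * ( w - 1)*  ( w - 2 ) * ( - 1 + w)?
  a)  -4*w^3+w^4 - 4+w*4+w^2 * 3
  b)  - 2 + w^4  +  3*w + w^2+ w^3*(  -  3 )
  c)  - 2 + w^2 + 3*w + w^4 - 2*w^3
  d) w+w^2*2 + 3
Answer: b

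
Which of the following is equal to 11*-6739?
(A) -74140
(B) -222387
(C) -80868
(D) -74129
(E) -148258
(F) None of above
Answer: D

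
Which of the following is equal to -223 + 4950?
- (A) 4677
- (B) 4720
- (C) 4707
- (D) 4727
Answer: D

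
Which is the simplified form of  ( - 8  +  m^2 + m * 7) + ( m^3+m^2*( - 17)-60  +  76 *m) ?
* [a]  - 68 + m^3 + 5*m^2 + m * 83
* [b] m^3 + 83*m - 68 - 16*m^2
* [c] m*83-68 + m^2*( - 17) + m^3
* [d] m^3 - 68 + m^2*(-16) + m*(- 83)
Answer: b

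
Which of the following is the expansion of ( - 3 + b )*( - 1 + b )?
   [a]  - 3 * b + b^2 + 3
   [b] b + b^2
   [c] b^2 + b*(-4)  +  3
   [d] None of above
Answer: c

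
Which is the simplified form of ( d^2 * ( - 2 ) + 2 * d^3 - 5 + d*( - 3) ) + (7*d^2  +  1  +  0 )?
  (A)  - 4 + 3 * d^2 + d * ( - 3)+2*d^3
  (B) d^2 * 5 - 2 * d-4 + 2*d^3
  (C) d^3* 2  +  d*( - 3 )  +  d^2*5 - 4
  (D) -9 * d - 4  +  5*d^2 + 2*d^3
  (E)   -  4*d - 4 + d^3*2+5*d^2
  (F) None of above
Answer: C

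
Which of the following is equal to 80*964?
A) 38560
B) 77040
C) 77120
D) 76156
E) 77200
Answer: C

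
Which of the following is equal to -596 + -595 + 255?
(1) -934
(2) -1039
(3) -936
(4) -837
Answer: 3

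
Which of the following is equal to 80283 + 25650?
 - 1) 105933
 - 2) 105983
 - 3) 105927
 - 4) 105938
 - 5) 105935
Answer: 1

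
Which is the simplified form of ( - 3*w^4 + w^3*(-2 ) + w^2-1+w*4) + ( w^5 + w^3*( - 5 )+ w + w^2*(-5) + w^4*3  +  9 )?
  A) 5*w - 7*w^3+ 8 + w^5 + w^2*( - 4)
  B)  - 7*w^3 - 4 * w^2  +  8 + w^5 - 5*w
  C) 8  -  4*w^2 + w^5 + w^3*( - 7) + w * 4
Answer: A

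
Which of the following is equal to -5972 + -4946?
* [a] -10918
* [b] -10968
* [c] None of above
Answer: a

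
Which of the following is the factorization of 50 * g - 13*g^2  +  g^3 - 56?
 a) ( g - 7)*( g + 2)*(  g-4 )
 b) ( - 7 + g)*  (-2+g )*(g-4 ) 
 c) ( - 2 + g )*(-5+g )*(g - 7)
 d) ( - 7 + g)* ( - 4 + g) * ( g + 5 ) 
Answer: b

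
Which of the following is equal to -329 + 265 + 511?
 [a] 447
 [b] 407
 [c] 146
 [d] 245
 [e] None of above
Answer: a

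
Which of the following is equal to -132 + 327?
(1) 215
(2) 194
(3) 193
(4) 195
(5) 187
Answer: 4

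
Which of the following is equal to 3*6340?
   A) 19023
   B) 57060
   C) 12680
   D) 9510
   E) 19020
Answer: E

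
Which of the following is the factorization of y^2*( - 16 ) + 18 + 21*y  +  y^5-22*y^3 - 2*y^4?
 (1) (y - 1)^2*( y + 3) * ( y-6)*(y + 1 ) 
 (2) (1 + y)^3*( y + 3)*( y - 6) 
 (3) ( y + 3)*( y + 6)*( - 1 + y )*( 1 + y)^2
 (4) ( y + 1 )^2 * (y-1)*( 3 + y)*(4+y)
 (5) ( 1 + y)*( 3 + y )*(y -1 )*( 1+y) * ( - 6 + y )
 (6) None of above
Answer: 5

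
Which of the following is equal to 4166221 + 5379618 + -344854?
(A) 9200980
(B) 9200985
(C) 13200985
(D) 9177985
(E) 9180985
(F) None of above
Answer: B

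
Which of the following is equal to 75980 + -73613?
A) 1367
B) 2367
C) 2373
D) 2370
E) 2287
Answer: B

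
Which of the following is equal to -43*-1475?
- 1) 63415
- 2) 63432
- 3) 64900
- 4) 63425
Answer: 4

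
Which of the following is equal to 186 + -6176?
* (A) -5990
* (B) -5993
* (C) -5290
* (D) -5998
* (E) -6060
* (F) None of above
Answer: A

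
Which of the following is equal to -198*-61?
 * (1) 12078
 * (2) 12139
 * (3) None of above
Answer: 1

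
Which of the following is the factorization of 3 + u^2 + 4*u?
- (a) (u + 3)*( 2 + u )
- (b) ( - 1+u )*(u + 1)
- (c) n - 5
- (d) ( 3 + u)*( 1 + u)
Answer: d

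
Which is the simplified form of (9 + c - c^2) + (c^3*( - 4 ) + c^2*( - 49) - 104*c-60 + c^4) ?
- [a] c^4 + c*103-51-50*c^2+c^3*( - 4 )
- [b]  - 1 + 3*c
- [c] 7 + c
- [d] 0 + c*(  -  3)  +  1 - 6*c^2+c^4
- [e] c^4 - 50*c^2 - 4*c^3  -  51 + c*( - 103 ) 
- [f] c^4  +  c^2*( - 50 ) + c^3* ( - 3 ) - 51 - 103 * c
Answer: e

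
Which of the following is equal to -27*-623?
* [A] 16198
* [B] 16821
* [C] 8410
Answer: B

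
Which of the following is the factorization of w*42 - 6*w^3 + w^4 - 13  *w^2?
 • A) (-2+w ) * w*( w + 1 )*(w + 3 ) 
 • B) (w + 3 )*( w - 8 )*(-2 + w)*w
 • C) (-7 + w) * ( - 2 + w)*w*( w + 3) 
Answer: C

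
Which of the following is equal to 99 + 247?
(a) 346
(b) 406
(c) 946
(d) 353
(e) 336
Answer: a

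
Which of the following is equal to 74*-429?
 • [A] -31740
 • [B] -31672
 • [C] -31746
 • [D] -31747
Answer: C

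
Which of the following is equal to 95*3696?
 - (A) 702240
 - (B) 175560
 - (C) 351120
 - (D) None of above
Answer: C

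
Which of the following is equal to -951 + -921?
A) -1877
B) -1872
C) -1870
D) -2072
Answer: B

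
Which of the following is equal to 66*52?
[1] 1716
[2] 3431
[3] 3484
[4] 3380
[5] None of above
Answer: 5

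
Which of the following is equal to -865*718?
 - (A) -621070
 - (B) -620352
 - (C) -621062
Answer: A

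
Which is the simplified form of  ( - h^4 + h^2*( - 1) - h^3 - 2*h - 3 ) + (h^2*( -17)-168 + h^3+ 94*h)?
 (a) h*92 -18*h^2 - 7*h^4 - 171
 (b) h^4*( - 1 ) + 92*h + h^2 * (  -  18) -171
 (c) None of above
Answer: b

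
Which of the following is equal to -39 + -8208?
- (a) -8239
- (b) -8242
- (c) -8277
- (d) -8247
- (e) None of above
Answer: d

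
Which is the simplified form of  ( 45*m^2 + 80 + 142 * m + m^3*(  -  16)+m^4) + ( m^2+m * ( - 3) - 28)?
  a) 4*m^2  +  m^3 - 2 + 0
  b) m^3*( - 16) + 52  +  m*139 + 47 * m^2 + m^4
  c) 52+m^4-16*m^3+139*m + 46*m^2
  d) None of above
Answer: c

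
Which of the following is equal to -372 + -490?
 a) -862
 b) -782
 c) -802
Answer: a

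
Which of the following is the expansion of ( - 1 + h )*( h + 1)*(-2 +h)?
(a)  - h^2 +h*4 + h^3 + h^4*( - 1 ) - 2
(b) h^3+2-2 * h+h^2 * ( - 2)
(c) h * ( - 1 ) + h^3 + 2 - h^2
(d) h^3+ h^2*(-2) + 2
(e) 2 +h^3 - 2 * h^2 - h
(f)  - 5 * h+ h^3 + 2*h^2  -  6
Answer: e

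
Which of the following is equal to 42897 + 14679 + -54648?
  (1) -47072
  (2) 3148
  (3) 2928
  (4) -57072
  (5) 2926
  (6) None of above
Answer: 3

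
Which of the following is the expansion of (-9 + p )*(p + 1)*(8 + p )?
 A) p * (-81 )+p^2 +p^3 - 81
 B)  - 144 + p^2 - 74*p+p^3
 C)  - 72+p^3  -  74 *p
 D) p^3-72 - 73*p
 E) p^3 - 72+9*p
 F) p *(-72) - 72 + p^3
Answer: D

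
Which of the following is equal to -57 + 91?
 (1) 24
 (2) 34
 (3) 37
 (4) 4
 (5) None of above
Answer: 2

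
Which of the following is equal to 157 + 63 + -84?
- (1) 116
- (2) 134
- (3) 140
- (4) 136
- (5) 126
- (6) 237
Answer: 4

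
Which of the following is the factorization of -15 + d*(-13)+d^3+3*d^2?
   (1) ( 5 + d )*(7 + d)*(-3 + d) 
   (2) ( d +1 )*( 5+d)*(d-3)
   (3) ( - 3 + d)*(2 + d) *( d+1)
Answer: 2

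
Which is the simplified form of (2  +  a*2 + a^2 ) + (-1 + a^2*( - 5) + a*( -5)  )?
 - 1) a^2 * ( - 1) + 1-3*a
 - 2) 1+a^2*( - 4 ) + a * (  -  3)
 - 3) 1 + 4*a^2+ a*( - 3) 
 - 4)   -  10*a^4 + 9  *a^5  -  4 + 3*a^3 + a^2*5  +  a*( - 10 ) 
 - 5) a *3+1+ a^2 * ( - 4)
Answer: 2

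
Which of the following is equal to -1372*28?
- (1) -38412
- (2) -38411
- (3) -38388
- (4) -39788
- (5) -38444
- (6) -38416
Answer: 6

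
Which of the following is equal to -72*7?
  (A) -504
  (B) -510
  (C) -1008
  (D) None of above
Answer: A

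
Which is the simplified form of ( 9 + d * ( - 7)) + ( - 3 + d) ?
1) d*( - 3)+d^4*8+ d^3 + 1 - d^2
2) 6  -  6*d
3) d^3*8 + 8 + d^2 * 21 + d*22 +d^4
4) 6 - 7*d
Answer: 2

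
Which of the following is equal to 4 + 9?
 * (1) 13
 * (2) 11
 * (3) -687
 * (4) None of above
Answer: 1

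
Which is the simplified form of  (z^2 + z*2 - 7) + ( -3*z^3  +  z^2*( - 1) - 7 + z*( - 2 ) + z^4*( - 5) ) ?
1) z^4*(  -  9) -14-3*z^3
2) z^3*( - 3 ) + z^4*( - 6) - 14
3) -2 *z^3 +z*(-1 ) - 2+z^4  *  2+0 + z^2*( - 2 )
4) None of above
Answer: 4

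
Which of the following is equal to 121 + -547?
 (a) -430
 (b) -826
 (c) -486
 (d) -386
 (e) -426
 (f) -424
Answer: e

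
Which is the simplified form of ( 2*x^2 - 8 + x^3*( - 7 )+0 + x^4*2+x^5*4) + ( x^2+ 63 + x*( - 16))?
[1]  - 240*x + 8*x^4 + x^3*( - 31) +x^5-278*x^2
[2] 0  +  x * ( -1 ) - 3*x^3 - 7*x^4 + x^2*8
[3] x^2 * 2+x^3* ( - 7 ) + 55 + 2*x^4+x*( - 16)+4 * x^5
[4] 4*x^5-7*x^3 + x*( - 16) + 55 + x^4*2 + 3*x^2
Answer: 4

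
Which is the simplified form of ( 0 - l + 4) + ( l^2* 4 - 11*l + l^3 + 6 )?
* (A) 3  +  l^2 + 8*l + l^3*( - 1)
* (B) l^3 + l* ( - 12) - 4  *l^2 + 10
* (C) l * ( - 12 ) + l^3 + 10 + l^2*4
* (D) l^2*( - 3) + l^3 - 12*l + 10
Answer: C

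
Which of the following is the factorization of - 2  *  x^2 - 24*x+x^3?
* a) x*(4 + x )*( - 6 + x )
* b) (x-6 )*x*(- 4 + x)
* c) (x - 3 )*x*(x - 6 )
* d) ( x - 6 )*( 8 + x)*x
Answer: a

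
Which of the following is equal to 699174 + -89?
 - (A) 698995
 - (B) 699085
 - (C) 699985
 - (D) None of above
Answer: B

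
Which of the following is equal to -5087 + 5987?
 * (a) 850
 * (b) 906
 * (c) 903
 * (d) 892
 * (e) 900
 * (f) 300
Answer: e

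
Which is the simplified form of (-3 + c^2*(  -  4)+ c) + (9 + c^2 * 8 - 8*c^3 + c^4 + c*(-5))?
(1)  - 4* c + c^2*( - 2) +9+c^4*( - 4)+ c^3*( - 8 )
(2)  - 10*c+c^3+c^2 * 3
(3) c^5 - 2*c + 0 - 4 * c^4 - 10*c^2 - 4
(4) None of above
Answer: 4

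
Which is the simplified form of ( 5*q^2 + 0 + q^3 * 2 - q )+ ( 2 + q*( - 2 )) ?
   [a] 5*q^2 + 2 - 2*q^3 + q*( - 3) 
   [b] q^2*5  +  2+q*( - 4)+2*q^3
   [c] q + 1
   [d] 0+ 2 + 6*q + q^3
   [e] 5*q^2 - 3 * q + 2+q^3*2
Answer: e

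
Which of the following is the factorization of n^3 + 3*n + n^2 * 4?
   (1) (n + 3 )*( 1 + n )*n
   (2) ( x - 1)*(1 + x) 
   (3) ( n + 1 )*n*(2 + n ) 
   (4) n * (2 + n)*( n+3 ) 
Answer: 1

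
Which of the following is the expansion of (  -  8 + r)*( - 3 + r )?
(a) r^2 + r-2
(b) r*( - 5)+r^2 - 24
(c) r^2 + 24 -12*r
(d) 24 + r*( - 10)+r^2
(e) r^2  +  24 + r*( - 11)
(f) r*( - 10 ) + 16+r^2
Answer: e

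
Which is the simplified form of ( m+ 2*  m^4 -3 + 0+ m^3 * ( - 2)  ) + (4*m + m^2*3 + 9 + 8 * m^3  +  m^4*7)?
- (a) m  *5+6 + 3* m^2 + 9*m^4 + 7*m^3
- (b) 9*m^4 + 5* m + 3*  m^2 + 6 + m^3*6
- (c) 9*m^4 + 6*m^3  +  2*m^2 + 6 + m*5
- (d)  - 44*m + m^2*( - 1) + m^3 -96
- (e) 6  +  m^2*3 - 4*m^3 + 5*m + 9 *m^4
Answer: b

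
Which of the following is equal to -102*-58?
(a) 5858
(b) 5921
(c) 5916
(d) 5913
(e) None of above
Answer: c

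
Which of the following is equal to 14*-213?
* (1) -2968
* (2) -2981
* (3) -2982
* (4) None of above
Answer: 3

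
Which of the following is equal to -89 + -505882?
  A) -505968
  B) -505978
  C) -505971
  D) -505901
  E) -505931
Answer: C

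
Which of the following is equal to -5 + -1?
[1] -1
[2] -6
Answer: 2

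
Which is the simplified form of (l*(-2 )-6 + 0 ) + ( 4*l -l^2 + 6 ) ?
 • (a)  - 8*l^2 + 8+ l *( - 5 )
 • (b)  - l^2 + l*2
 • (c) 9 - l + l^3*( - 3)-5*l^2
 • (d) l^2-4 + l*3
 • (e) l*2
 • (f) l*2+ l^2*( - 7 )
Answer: b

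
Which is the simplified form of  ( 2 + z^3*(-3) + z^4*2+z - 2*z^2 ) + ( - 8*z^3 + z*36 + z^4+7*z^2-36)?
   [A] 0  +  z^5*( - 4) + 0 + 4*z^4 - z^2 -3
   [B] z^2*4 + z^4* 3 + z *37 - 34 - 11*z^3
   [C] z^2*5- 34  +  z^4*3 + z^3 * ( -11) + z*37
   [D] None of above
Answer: C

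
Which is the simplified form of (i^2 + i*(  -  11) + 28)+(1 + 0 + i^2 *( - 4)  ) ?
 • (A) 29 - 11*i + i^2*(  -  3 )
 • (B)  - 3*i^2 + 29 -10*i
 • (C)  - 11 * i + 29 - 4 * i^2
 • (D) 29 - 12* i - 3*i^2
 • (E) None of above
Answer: A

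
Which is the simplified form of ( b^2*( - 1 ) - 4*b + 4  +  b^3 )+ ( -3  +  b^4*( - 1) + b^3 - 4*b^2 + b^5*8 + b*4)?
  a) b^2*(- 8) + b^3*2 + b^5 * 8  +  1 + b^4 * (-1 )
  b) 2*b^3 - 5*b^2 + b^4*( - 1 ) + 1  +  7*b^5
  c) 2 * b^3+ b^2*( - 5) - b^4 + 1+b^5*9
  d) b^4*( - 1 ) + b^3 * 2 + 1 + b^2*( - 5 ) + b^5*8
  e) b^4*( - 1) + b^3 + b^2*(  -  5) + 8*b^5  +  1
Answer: d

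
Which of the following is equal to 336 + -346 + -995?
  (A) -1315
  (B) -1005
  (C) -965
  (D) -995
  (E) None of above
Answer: B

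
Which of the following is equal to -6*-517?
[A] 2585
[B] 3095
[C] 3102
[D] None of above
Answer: C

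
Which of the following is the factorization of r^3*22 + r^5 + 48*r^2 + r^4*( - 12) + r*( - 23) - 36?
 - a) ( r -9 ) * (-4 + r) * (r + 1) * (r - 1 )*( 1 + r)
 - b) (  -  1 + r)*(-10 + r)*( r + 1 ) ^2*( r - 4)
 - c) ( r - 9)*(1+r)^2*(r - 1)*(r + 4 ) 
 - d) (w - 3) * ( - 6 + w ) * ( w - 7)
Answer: a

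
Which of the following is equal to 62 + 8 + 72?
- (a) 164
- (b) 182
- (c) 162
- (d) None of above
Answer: d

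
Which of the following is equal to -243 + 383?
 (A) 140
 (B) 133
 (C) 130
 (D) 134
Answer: A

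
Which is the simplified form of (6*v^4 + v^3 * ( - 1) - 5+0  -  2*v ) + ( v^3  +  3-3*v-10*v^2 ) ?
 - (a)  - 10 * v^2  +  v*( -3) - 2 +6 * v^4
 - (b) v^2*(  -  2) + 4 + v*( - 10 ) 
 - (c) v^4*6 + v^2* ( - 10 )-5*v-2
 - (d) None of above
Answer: c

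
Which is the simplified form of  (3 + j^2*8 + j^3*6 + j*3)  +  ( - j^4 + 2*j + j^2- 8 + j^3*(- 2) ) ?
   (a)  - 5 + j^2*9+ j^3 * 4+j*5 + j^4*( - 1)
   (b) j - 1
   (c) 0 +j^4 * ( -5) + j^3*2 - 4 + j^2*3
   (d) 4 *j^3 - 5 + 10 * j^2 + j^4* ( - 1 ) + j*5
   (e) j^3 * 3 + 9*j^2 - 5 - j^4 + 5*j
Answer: a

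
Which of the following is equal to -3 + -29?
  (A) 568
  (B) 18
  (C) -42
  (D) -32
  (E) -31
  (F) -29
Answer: D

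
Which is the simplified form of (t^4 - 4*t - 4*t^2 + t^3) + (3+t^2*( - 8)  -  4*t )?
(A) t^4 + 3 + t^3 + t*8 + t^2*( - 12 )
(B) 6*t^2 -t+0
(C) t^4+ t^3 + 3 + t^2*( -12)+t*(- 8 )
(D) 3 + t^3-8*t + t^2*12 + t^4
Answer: C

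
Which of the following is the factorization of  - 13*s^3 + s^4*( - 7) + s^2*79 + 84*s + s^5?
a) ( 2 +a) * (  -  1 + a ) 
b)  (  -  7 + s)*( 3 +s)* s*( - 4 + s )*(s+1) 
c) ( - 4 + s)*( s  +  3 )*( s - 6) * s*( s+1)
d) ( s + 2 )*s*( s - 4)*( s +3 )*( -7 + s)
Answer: b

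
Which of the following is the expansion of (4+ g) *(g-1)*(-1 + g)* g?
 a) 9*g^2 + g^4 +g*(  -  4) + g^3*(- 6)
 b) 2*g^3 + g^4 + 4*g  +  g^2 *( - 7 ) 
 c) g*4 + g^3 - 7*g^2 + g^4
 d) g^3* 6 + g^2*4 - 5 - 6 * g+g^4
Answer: b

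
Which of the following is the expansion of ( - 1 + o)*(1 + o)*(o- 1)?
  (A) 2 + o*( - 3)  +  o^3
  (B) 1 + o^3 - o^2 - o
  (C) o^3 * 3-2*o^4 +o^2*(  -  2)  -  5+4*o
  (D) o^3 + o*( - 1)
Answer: B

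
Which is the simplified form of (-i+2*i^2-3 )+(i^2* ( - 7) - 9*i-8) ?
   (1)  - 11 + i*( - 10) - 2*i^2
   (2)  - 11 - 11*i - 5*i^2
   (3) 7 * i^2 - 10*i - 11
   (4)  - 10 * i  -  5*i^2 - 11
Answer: 4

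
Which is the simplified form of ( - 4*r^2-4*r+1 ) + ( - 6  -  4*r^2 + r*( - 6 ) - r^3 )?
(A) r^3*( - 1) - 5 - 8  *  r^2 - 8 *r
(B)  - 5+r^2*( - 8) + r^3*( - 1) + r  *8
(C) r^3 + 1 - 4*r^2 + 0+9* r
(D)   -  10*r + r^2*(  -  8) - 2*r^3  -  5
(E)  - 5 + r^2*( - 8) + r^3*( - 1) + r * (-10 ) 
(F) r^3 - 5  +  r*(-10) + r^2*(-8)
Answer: E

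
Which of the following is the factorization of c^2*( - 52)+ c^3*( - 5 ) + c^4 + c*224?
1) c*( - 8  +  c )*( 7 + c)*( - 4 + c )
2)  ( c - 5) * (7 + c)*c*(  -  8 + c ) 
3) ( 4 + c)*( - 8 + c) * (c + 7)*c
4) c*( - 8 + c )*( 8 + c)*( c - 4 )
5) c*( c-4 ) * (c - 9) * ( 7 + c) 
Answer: 1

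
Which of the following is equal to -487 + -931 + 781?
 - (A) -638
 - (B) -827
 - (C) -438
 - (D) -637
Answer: D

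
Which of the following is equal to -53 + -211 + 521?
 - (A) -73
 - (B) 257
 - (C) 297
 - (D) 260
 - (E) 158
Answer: B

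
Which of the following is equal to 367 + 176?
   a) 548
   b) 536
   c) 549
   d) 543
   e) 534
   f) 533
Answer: d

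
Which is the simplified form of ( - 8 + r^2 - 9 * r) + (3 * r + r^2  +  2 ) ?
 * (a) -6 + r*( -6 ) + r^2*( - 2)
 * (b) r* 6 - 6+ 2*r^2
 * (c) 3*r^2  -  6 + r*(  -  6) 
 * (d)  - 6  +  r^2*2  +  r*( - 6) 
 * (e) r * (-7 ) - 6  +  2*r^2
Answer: d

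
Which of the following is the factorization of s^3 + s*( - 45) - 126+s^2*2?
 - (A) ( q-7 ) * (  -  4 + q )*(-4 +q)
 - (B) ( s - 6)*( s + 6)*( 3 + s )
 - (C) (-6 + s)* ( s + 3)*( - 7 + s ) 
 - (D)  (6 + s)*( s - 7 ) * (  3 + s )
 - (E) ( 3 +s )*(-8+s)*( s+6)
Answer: D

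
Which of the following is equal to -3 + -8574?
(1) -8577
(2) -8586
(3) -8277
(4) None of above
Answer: 1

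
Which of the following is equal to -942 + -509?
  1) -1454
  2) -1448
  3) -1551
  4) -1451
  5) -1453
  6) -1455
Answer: 4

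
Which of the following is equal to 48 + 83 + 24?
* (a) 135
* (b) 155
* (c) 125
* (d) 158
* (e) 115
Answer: b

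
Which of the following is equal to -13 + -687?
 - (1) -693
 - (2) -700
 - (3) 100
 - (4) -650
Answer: 2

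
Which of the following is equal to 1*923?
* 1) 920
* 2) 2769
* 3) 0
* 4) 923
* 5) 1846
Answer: 4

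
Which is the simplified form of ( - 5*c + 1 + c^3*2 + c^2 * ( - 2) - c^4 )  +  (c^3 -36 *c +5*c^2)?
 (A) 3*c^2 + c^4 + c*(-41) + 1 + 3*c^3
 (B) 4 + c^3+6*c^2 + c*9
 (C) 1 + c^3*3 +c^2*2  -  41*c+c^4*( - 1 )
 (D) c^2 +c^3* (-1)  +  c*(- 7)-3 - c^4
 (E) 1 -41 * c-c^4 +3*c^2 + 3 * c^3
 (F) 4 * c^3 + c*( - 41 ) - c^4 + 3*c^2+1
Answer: E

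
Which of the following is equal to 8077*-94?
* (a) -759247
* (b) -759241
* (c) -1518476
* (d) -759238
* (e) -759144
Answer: d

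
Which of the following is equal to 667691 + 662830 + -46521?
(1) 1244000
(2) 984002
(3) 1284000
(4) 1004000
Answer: 3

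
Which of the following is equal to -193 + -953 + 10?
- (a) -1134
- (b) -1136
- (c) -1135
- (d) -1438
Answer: b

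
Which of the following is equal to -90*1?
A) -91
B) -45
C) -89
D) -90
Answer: D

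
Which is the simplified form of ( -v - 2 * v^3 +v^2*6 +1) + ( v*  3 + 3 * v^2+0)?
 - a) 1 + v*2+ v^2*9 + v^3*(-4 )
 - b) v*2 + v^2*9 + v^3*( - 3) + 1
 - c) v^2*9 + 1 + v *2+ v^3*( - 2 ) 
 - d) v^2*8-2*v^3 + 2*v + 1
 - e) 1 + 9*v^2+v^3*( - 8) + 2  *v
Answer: c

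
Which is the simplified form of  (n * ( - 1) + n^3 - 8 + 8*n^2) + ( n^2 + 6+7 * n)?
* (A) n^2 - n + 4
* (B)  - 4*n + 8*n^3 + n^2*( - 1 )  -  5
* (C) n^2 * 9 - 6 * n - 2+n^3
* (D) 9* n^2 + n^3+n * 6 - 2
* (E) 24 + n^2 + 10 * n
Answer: D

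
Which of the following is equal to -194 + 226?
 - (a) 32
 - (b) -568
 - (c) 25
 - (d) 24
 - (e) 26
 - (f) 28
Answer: a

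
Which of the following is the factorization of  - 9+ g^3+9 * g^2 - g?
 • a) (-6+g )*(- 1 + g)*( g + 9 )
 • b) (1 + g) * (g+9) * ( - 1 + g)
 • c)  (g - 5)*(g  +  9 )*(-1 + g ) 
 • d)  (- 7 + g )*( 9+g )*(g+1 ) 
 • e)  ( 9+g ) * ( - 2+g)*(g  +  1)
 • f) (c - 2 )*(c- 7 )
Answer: b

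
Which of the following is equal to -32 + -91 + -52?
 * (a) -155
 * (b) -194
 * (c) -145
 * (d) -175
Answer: d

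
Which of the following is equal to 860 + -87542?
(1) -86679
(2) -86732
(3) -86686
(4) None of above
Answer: 4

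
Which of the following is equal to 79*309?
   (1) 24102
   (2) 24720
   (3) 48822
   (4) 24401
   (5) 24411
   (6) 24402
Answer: 5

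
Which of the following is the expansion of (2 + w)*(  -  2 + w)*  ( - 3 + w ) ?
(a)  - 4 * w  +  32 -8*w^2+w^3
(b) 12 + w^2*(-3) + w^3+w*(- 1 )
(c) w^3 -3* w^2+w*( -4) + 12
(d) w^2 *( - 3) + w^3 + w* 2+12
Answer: c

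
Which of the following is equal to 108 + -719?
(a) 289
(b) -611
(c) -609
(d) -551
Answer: b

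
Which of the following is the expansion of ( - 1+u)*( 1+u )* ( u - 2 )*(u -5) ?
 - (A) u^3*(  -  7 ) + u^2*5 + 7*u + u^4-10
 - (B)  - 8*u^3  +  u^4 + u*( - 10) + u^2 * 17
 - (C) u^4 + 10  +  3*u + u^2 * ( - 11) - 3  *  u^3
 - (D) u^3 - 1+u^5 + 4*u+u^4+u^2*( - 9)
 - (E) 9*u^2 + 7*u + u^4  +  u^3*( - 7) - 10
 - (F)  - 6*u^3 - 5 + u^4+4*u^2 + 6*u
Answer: E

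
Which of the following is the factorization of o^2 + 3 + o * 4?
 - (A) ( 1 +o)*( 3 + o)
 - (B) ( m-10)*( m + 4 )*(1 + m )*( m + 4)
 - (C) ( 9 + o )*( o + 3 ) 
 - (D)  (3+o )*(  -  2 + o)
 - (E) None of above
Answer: A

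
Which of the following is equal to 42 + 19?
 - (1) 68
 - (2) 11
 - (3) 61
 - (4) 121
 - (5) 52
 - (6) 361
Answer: 3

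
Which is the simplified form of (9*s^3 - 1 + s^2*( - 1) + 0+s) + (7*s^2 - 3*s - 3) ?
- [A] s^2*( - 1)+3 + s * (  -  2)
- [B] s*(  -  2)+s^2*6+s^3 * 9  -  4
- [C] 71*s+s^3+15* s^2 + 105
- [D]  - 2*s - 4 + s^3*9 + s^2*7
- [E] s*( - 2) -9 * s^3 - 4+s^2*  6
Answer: B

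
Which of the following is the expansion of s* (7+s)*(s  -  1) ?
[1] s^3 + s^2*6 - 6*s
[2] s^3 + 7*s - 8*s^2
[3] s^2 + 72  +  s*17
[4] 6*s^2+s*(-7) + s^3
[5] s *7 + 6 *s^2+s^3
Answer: 4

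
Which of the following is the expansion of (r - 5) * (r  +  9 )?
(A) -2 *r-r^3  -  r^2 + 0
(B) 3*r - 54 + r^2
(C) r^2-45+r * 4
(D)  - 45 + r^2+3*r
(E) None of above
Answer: C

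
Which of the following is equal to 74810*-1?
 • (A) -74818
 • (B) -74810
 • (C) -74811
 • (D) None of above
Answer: B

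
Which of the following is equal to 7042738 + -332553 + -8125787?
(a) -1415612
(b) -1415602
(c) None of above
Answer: b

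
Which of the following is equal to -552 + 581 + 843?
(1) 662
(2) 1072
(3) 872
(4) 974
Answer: 3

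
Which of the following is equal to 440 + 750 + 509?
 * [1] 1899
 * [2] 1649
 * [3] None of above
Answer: 3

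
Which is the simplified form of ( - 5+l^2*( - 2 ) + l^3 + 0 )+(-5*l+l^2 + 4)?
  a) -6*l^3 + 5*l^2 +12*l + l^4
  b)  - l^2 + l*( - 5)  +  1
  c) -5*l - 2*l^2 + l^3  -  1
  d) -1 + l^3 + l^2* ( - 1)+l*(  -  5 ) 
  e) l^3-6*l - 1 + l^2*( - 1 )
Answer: d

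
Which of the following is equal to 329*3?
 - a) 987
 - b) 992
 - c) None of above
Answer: a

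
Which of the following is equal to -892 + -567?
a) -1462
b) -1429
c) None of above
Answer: c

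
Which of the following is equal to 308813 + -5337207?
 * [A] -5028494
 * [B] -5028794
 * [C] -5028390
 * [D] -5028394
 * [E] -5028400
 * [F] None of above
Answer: D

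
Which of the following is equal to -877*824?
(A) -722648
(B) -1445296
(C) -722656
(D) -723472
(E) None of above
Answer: A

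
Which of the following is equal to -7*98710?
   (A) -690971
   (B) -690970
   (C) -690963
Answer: B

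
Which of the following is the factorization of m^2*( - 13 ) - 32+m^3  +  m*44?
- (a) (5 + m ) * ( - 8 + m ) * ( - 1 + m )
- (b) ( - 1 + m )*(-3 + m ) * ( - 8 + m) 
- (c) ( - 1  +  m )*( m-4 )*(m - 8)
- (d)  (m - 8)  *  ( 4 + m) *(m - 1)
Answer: c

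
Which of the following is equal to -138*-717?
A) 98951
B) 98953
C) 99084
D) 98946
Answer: D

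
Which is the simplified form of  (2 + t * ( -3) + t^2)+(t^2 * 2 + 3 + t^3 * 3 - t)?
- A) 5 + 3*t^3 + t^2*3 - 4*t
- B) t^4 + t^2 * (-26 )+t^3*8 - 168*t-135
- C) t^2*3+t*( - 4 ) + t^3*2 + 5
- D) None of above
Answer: A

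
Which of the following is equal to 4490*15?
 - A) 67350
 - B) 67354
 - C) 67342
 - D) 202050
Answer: A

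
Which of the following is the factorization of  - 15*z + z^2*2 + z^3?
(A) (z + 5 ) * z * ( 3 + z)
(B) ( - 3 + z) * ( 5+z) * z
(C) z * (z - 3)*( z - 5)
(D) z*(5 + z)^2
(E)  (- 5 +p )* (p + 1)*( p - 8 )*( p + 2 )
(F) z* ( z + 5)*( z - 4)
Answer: B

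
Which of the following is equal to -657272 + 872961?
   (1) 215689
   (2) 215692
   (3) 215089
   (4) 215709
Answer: 1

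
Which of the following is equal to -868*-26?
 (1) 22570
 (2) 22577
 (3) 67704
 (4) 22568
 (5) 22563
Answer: 4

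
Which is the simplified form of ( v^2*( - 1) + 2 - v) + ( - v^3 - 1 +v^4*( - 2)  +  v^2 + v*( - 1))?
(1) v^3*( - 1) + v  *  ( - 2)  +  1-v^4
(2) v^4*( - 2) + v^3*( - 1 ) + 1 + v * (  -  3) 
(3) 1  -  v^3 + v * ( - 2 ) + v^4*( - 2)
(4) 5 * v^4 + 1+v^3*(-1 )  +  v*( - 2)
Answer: 3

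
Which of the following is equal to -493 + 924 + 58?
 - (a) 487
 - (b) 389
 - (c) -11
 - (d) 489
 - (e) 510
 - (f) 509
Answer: d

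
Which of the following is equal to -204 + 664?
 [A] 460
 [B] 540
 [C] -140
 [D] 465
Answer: A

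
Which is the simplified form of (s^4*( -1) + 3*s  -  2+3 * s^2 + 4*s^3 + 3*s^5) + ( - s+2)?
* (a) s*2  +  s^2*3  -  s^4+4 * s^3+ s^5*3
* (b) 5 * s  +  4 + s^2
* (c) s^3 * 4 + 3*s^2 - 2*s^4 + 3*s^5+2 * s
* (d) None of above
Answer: a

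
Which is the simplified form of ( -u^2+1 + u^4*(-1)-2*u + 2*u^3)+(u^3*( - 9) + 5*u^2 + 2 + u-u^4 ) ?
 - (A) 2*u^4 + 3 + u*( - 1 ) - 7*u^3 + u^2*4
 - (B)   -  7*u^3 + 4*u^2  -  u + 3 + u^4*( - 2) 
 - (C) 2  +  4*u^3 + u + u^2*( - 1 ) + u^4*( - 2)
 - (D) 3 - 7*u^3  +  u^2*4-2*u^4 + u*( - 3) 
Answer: B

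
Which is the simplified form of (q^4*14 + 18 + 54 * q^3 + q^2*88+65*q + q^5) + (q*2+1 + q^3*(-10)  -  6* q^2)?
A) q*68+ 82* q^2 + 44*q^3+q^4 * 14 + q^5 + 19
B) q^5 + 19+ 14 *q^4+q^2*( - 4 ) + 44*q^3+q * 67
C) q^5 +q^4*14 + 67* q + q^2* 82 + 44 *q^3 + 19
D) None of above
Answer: C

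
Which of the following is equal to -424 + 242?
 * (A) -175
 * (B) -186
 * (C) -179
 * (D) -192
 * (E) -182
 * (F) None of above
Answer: E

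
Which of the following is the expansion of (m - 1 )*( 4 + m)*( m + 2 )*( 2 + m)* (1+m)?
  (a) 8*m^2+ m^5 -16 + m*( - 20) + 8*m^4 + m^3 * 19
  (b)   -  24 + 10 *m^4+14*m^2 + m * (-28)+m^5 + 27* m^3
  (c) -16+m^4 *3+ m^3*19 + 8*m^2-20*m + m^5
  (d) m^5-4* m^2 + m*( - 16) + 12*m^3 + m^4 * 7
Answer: a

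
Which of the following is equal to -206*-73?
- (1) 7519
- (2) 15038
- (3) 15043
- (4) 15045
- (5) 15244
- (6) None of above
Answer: 2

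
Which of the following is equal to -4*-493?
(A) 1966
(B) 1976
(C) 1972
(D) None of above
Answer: C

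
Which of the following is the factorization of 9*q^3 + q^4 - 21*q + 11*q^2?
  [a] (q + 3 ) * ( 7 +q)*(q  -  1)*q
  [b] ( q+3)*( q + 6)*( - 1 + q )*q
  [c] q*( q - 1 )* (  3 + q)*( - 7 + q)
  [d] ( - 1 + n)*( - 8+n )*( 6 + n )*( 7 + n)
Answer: a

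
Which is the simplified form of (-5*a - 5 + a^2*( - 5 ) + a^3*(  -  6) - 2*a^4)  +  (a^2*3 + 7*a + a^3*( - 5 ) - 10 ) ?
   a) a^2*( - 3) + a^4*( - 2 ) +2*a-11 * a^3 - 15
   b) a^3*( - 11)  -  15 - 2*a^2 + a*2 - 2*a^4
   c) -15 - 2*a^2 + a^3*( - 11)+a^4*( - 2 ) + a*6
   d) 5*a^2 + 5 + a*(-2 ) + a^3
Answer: b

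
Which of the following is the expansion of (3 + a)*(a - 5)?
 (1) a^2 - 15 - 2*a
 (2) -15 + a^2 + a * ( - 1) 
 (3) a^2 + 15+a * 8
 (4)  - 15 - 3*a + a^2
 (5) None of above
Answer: 1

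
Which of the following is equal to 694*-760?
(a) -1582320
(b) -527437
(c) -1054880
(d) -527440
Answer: d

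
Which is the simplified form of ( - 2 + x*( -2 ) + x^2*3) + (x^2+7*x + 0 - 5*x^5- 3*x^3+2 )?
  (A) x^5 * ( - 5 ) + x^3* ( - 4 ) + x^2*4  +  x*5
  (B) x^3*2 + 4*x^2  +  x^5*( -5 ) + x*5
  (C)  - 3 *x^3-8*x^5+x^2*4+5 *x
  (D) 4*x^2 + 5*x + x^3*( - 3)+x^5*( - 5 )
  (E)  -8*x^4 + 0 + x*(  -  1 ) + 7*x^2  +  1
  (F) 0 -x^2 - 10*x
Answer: D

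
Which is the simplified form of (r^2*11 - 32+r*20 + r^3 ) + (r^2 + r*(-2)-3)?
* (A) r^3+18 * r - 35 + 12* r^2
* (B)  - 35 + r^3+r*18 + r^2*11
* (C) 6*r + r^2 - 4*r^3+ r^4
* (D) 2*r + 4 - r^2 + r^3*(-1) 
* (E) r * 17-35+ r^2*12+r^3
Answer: A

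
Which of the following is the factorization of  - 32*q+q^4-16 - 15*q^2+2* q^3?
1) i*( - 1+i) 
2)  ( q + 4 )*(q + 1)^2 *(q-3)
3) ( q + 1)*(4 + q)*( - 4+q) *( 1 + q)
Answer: 3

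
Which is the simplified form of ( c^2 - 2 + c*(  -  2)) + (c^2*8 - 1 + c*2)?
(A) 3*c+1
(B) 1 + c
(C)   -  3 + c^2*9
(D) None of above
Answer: C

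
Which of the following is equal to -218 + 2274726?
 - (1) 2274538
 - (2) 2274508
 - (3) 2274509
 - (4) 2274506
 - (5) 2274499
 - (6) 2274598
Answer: 2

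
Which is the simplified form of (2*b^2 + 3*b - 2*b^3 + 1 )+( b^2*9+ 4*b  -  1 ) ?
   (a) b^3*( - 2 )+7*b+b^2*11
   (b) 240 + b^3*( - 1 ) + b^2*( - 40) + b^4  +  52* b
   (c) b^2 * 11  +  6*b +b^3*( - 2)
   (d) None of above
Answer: a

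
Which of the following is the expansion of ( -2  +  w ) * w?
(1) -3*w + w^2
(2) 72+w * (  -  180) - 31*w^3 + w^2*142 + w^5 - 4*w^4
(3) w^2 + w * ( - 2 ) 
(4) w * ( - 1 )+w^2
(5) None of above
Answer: 3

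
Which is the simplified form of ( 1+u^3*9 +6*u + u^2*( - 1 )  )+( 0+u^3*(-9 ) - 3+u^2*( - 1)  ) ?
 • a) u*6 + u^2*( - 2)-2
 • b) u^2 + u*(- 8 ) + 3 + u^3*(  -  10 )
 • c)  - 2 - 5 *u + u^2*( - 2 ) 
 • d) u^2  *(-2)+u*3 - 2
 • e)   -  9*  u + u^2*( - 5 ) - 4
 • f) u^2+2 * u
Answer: a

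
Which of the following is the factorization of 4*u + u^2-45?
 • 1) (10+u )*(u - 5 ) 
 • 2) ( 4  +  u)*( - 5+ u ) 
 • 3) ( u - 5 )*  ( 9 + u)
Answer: 3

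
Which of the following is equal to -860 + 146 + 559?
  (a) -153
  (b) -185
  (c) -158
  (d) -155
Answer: d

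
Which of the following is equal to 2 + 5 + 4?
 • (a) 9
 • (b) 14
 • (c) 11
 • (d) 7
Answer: c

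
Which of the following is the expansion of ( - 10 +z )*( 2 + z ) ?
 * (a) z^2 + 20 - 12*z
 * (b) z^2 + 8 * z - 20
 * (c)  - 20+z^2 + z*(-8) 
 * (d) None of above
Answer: c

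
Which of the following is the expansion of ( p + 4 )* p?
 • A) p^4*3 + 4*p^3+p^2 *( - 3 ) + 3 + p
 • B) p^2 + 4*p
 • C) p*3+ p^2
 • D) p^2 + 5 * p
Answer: B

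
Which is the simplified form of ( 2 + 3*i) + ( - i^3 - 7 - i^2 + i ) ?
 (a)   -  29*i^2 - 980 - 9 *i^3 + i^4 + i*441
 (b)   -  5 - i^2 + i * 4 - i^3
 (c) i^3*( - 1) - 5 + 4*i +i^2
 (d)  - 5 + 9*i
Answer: b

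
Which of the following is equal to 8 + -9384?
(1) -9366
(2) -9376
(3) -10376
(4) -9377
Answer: 2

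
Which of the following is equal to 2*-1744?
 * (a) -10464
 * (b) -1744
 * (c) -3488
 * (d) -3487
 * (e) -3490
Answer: c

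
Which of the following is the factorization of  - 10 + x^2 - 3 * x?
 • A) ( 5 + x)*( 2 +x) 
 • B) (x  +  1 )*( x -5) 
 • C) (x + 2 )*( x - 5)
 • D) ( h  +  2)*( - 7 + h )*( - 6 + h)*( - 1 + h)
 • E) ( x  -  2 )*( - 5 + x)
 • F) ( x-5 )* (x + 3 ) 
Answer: C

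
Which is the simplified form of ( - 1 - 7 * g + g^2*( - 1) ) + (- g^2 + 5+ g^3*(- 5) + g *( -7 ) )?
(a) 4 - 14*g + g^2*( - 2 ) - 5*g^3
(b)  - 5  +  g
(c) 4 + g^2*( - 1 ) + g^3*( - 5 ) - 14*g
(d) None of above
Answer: a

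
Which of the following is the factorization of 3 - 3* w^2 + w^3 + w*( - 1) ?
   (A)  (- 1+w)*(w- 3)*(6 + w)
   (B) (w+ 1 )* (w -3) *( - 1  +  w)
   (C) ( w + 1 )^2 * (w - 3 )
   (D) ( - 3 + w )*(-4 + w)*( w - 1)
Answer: B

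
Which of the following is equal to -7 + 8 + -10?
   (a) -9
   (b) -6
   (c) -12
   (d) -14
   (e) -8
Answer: a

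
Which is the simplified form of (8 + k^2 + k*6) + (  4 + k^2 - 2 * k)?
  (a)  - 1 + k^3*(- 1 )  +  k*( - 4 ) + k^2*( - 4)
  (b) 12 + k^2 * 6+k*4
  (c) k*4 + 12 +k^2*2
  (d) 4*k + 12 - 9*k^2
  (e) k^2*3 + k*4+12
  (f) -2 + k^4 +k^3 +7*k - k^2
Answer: c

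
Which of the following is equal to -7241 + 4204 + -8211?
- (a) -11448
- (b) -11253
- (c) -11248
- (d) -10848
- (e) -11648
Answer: c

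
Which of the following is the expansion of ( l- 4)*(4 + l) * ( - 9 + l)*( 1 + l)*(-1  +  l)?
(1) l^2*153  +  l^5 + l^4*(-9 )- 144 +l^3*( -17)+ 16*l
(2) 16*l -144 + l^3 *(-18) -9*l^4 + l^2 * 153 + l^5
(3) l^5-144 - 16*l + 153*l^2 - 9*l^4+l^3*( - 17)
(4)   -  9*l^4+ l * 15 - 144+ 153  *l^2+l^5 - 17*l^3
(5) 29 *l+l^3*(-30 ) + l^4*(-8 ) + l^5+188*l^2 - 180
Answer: 1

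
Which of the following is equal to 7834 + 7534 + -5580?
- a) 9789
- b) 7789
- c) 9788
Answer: c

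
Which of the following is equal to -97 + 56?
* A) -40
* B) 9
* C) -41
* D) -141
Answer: C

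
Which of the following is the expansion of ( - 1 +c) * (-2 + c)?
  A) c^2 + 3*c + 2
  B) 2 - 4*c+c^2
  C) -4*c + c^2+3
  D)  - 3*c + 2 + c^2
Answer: D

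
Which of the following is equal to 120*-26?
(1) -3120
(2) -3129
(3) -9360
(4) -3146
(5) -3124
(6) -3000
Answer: 1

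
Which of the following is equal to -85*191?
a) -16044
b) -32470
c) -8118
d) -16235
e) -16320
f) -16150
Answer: d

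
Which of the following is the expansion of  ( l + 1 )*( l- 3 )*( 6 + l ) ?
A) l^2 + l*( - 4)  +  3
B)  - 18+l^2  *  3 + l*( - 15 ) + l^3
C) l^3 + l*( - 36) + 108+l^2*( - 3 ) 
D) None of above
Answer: D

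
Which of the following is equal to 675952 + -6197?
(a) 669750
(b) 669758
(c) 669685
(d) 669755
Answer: d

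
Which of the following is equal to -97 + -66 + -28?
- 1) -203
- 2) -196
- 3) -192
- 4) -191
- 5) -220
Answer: 4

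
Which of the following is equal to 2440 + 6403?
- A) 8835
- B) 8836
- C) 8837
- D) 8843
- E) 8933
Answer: D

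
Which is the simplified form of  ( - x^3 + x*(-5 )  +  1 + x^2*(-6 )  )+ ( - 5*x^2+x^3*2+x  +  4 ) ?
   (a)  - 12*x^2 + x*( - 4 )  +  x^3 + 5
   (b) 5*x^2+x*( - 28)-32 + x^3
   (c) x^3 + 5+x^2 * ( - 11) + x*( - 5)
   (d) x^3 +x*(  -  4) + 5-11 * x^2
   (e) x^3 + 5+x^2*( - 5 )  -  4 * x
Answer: d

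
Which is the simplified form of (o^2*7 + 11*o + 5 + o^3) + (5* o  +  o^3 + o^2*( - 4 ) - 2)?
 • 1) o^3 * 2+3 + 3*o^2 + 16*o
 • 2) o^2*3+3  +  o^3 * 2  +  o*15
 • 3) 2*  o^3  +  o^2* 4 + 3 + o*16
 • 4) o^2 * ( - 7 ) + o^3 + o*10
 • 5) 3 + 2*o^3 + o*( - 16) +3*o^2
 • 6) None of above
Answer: 1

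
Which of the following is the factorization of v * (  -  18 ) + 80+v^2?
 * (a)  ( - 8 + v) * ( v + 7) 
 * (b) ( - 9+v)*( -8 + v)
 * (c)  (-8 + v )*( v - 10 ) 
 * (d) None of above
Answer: c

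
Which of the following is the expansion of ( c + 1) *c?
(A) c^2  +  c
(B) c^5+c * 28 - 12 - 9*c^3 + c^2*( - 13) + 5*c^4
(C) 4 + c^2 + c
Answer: A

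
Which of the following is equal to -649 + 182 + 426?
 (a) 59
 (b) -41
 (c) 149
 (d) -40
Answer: b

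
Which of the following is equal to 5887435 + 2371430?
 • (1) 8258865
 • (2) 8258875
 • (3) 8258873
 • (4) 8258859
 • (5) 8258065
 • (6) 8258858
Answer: 1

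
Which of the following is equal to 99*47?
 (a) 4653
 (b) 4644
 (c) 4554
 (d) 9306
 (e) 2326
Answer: a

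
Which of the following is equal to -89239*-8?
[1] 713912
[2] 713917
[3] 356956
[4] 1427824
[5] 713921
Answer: 1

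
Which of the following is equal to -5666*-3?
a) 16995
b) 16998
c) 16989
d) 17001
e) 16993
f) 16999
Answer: b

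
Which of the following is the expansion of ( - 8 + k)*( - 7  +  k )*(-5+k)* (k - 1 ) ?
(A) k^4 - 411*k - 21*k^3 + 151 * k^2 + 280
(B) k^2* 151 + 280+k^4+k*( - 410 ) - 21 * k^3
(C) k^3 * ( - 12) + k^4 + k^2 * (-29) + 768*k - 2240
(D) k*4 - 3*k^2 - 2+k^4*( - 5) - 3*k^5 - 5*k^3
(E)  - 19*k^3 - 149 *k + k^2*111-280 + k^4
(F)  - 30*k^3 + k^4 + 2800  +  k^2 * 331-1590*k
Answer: A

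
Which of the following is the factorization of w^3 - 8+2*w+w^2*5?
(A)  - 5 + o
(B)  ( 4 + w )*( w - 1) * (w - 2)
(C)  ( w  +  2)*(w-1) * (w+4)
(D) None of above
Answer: C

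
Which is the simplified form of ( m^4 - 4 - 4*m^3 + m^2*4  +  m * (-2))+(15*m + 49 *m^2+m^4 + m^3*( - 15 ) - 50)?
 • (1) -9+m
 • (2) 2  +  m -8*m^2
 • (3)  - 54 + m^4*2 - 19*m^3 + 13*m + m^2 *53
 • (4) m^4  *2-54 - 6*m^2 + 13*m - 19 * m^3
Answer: 3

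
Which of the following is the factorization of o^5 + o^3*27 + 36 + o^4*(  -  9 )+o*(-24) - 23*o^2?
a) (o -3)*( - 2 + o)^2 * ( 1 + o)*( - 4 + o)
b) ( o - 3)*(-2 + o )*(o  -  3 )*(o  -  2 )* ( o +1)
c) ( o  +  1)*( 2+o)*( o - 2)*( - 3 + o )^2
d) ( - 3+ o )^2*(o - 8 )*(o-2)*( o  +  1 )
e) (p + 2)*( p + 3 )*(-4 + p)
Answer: b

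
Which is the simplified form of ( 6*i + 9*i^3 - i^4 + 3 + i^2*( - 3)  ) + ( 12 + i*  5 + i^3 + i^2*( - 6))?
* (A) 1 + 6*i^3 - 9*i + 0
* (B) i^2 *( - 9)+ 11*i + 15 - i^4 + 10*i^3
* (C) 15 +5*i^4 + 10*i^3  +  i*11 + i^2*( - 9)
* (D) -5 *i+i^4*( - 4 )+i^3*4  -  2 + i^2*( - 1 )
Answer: B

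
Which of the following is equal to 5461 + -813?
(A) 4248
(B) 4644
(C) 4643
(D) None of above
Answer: D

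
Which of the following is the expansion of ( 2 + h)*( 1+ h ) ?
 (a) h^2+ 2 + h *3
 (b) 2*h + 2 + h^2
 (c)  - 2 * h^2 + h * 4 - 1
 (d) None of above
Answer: a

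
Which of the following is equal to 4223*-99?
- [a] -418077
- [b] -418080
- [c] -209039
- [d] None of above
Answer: a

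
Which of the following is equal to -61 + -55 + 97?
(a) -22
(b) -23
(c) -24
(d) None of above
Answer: d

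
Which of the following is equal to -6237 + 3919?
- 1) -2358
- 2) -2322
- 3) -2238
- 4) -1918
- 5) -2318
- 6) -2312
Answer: 5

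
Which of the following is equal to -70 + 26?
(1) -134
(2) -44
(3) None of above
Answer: 2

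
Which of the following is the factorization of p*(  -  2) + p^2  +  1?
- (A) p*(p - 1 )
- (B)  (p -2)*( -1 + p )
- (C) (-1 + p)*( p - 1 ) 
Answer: C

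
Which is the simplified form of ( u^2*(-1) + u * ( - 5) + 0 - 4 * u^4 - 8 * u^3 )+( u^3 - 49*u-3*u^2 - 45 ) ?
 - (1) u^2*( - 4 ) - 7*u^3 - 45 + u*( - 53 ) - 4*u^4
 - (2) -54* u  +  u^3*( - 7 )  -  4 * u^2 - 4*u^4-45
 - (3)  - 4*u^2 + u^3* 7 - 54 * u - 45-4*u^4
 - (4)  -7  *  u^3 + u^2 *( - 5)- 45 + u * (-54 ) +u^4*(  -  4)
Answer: 2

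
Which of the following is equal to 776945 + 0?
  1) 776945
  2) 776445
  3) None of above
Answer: 1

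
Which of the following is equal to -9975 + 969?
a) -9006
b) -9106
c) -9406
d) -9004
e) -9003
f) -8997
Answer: a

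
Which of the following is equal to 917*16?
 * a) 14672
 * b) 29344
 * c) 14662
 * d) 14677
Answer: a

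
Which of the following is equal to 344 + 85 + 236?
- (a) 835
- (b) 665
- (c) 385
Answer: b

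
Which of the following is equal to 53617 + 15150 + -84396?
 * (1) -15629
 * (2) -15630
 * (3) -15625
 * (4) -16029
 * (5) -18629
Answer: 1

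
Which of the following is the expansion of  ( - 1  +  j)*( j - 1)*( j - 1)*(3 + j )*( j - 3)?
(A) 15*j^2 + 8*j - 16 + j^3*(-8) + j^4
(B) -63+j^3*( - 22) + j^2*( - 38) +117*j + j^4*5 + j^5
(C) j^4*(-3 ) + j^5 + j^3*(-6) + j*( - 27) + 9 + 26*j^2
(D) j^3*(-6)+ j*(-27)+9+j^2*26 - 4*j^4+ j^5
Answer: C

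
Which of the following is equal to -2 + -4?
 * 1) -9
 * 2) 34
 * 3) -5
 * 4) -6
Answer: 4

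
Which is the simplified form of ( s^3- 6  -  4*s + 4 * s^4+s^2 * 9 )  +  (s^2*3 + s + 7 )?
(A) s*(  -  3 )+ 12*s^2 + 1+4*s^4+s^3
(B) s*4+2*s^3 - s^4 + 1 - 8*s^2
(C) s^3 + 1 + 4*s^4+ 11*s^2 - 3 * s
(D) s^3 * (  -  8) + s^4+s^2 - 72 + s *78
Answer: A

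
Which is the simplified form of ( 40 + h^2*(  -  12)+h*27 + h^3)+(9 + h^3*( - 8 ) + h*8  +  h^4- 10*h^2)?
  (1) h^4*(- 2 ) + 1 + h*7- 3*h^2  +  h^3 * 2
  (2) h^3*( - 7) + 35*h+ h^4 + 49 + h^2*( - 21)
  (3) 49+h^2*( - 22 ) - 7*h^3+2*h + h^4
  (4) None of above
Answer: 4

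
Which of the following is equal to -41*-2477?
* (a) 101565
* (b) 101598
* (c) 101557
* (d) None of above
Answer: c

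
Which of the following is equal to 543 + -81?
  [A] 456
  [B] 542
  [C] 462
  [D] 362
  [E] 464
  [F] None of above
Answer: C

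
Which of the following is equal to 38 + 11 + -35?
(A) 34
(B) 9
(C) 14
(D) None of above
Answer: C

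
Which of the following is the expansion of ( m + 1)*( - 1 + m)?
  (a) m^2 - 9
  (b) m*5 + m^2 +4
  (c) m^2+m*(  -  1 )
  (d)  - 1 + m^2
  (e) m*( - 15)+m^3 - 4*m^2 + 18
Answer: d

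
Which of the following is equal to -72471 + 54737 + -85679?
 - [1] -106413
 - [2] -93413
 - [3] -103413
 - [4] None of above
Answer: 3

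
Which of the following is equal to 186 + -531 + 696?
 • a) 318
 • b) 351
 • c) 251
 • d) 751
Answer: b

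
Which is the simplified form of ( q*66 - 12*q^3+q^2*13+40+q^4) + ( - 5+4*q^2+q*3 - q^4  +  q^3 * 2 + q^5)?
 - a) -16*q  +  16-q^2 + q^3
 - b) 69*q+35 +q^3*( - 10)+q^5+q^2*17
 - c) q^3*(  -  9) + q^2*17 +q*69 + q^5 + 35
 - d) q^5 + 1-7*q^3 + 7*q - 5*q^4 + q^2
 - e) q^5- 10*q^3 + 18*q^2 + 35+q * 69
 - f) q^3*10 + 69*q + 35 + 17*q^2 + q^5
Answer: b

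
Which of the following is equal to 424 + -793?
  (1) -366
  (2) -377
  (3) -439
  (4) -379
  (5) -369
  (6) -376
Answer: 5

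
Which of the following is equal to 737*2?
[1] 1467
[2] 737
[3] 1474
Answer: 3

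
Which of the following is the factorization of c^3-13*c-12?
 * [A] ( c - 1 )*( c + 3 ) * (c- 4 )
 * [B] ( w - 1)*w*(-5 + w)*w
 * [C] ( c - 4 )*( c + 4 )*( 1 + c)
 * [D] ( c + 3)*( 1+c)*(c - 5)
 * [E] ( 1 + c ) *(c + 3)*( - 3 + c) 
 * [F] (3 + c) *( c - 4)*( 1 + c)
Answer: F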